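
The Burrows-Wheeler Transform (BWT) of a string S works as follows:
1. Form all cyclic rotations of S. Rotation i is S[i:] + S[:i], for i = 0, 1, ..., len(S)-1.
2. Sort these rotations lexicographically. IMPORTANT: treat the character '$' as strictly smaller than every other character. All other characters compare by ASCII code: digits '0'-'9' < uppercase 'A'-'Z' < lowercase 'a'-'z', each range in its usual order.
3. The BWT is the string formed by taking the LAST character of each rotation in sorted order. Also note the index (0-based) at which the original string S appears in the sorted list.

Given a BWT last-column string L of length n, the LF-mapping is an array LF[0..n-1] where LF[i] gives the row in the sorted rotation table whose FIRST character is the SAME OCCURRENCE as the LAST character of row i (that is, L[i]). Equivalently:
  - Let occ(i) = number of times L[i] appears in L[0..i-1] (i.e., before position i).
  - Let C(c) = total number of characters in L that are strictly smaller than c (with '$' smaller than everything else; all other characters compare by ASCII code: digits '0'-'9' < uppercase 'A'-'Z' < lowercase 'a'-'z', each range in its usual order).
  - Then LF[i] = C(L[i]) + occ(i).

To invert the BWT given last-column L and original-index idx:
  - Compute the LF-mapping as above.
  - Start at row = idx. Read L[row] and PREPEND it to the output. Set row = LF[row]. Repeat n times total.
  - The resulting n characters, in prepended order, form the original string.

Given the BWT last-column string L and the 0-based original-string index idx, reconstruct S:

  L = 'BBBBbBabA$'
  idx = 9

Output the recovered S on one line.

Answer: baBBBAbBB$

Derivation:
LF mapping: 2 3 4 5 8 6 7 9 1 0
Walk LF starting at row 9, prepending L[row]:
  step 1: row=9, L[9]='$', prepend. Next row=LF[9]=0
  step 2: row=0, L[0]='B', prepend. Next row=LF[0]=2
  step 3: row=2, L[2]='B', prepend. Next row=LF[2]=4
  step 4: row=4, L[4]='b', prepend. Next row=LF[4]=8
  step 5: row=8, L[8]='A', prepend. Next row=LF[8]=1
  step 6: row=1, L[1]='B', prepend. Next row=LF[1]=3
  step 7: row=3, L[3]='B', prepend. Next row=LF[3]=5
  step 8: row=5, L[5]='B', prepend. Next row=LF[5]=6
  step 9: row=6, L[6]='a', prepend. Next row=LF[6]=7
  step 10: row=7, L[7]='b', prepend. Next row=LF[7]=9
Reversed output: baBBBAbBB$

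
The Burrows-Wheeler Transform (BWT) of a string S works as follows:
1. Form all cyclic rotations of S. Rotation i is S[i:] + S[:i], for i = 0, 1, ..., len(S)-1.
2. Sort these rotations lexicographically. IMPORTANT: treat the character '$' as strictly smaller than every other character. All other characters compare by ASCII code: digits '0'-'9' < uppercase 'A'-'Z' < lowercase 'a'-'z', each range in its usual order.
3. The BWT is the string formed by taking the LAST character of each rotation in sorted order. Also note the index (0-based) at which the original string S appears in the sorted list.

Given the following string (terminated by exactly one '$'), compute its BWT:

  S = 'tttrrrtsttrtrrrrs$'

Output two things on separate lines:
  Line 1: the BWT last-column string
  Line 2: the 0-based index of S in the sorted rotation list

Answer: strtrrrtrrtrttrts$
17

Derivation:
All 18 rotations (rotation i = S[i:]+S[:i]):
  rot[0] = tttrrrtsttrtrrrrs$
  rot[1] = ttrrrtsttrtrrrrs$t
  rot[2] = trrrtsttrtrrrrs$tt
  rot[3] = rrrtsttrtrrrrs$ttt
  rot[4] = rrtsttrtrrrrs$tttr
  rot[5] = rtsttrtrrrrs$tttrr
  rot[6] = tsttrtrrrrs$tttrrr
  rot[7] = sttrtrrrrs$tttrrrt
  rot[8] = ttrtrrrrs$tttrrrts
  rot[9] = trtrrrrs$tttrrrtst
  rot[10] = rtrrrrs$tttrrrtstt
  rot[11] = trrrrs$tttrrrtsttr
  rot[12] = rrrrs$tttrrrtsttrt
  rot[13] = rrrs$tttrrrtsttrtr
  rot[14] = rrs$tttrrrtsttrtrr
  rot[15] = rs$tttrrrtsttrtrrr
  rot[16] = s$tttrrrtsttrtrrrr
  rot[17] = $tttrrrtsttrtrrrrs
Sorted (with $ < everything):
  sorted[0] = $tttrrrtsttrtrrrrs  (last char: 's')
  sorted[1] = rrrrs$tttrrrtsttrt  (last char: 't')
  sorted[2] = rrrs$tttrrrtsttrtr  (last char: 'r')
  sorted[3] = rrrtsttrtrrrrs$ttt  (last char: 't')
  sorted[4] = rrs$tttrrrtsttrtrr  (last char: 'r')
  sorted[5] = rrtsttrtrrrrs$tttr  (last char: 'r')
  sorted[6] = rs$tttrrrtsttrtrrr  (last char: 'r')
  sorted[7] = rtrrrrs$tttrrrtstt  (last char: 't')
  sorted[8] = rtsttrtrrrrs$tttrr  (last char: 'r')
  sorted[9] = s$tttrrrtsttrtrrrr  (last char: 'r')
  sorted[10] = sttrtrrrrs$tttrrrt  (last char: 't')
  sorted[11] = trrrrs$tttrrrtsttr  (last char: 'r')
  sorted[12] = trrrtsttrtrrrrs$tt  (last char: 't')
  sorted[13] = trtrrrrs$tttrrrtst  (last char: 't')
  sorted[14] = tsttrtrrrrs$tttrrr  (last char: 'r')
  sorted[15] = ttrrrtsttrtrrrrs$t  (last char: 't')
  sorted[16] = ttrtrrrrs$tttrrrts  (last char: 's')
  sorted[17] = tttrrrtsttrtrrrrs$  (last char: '$')
Last column: strtrrrtrrtrttrts$
Original string S is at sorted index 17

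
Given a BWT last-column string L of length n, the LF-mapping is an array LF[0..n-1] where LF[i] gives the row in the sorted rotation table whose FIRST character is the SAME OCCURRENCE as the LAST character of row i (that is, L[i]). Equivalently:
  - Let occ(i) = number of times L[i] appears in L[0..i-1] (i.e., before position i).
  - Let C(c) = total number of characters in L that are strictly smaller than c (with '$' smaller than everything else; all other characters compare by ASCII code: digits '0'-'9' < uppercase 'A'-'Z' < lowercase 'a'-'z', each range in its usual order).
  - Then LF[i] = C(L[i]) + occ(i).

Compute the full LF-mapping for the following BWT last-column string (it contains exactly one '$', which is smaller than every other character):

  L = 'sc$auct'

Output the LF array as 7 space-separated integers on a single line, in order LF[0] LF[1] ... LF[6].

Char counts: '$':1, 'a':1, 'c':2, 's':1, 't':1, 'u':1
C (first-col start): C('$')=0, C('a')=1, C('c')=2, C('s')=4, C('t')=5, C('u')=6
L[0]='s': occ=0, LF[0]=C('s')+0=4+0=4
L[1]='c': occ=0, LF[1]=C('c')+0=2+0=2
L[2]='$': occ=0, LF[2]=C('$')+0=0+0=0
L[3]='a': occ=0, LF[3]=C('a')+0=1+0=1
L[4]='u': occ=0, LF[4]=C('u')+0=6+0=6
L[5]='c': occ=1, LF[5]=C('c')+1=2+1=3
L[6]='t': occ=0, LF[6]=C('t')+0=5+0=5

Answer: 4 2 0 1 6 3 5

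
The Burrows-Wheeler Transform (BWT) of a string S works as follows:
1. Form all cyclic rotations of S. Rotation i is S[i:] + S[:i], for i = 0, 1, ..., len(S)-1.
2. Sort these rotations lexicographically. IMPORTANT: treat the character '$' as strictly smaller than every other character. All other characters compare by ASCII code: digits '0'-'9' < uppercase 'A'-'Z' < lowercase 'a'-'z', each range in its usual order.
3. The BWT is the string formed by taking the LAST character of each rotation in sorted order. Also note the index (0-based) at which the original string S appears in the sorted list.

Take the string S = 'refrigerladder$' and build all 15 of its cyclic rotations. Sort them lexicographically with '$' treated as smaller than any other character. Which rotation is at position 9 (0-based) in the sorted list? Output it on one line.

All 15 rotations (rotation i = S[i:]+S[:i]):
  rot[0] = refrigerladder$
  rot[1] = efrigerladder$r
  rot[2] = frigerladder$re
  rot[3] = rigerladder$ref
  rot[4] = igerladder$refr
  rot[5] = gerladder$refri
  rot[6] = erladder$refrig
  rot[7] = rladder$refrige
  rot[8] = ladder$refriger
  rot[9] = adder$refrigerl
  rot[10] = dder$refrigerla
  rot[11] = der$refrigerlad
  rot[12] = er$refrigerladd
  rot[13] = r$refrigerladde
  rot[14] = $refrigerladder
Sorted (with $ < everything):
  sorted[0] = $refrigerladder
  sorted[1] = adder$refrigerl
  sorted[2] = dder$refrigerla
  sorted[3] = der$refrigerlad
  sorted[4] = efrigerladder$r
  sorted[5] = er$refrigerladd
  sorted[6] = erladder$refrig
  sorted[7] = frigerladder$re
  sorted[8] = gerladder$refri
  sorted[9] = igerladder$refr
  sorted[10] = ladder$refriger
  sorted[11] = r$refrigerladde
  sorted[12] = refrigerladder$
  sorted[13] = rigerladder$ref
  sorted[14] = rladder$refrige
sorted[9] = igerladder$refr

Answer: igerladder$refr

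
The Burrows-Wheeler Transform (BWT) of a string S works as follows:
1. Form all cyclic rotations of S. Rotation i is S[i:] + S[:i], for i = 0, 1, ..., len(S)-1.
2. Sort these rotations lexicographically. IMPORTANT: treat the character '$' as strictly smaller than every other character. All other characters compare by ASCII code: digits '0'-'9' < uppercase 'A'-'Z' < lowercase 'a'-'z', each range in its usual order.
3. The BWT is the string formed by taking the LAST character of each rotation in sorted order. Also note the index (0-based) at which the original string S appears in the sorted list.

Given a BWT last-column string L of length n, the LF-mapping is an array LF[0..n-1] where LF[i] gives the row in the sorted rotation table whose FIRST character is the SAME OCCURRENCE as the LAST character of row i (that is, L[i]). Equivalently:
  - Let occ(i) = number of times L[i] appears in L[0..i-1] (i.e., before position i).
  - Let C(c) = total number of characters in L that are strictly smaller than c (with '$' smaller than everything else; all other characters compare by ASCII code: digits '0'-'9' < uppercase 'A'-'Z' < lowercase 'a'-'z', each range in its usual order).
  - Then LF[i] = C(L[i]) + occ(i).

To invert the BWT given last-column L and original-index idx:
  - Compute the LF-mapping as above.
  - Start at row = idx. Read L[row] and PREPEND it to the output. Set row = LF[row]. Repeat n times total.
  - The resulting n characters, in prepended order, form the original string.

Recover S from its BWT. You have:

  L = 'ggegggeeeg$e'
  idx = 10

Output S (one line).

LF mapping: 6 7 1 8 9 10 2 3 4 11 0 5
Walk LF starting at row 10, prepending L[row]:
  step 1: row=10, L[10]='$', prepend. Next row=LF[10]=0
  step 2: row=0, L[0]='g', prepend. Next row=LF[0]=6
  step 3: row=6, L[6]='e', prepend. Next row=LF[6]=2
  step 4: row=2, L[2]='e', prepend. Next row=LF[2]=1
  step 5: row=1, L[1]='g', prepend. Next row=LF[1]=7
  step 6: row=7, L[7]='e', prepend. Next row=LF[7]=3
  step 7: row=3, L[3]='g', prepend. Next row=LF[3]=8
  step 8: row=8, L[8]='e', prepend. Next row=LF[8]=4
  step 9: row=4, L[4]='g', prepend. Next row=LF[4]=9
  step 10: row=9, L[9]='g', prepend. Next row=LF[9]=11
  step 11: row=11, L[11]='e', prepend. Next row=LF[11]=5
  step 12: row=5, L[5]='g', prepend. Next row=LF[5]=10
Reversed output: geggegegeeg$

Answer: geggegegeeg$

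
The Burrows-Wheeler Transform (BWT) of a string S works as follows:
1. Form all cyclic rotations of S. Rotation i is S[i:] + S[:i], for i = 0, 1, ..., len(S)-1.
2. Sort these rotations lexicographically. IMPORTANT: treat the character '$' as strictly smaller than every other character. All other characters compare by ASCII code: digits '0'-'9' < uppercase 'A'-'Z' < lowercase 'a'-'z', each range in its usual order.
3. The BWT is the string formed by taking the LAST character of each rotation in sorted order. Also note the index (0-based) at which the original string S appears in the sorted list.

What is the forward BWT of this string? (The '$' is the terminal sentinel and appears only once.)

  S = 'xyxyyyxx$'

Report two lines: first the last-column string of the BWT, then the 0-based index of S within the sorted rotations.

All 9 rotations (rotation i = S[i:]+S[:i]):
  rot[0] = xyxyyyxx$
  rot[1] = yxyyyxx$x
  rot[2] = xyyyxx$xy
  rot[3] = yyyxx$xyx
  rot[4] = yyxx$xyxy
  rot[5] = yxx$xyxyy
  rot[6] = xx$xyxyyy
  rot[7] = x$xyxyyyx
  rot[8] = $xyxyyyxx
Sorted (with $ < everything):
  sorted[0] = $xyxyyyxx  (last char: 'x')
  sorted[1] = x$xyxyyyx  (last char: 'x')
  sorted[2] = xx$xyxyyy  (last char: 'y')
  sorted[3] = xyxyyyxx$  (last char: '$')
  sorted[4] = xyyyxx$xy  (last char: 'y')
  sorted[5] = yxx$xyxyy  (last char: 'y')
  sorted[6] = yxyyyxx$x  (last char: 'x')
  sorted[7] = yyxx$xyxy  (last char: 'y')
  sorted[8] = yyyxx$xyx  (last char: 'x')
Last column: xxy$yyxyx
Original string S is at sorted index 3

Answer: xxy$yyxyx
3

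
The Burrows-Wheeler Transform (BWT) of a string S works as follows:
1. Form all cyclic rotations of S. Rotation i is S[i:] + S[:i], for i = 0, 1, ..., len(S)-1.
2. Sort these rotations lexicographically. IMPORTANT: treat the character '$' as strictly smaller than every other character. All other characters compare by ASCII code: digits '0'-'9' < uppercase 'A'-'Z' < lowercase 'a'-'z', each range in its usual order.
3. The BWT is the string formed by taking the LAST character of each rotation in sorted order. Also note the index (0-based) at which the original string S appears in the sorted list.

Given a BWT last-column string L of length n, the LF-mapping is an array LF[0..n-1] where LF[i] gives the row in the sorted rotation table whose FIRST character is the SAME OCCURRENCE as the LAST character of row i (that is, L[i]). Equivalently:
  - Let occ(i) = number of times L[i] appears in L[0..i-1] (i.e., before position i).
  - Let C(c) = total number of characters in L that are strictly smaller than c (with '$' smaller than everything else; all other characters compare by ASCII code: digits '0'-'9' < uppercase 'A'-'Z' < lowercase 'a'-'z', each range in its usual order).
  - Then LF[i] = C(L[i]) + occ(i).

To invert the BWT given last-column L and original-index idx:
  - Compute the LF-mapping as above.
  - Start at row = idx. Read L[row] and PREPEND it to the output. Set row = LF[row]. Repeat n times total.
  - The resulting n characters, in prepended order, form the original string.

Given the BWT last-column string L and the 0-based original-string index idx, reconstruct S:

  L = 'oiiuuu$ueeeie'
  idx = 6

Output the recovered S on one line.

Answer: ieueueuiuieo$

Derivation:
LF mapping: 8 5 6 9 10 11 0 12 1 2 3 7 4
Walk LF starting at row 6, prepending L[row]:
  step 1: row=6, L[6]='$', prepend. Next row=LF[6]=0
  step 2: row=0, L[0]='o', prepend. Next row=LF[0]=8
  step 3: row=8, L[8]='e', prepend. Next row=LF[8]=1
  step 4: row=1, L[1]='i', prepend. Next row=LF[1]=5
  step 5: row=5, L[5]='u', prepend. Next row=LF[5]=11
  step 6: row=11, L[11]='i', prepend. Next row=LF[11]=7
  step 7: row=7, L[7]='u', prepend. Next row=LF[7]=12
  step 8: row=12, L[12]='e', prepend. Next row=LF[12]=4
  step 9: row=4, L[4]='u', prepend. Next row=LF[4]=10
  step 10: row=10, L[10]='e', prepend. Next row=LF[10]=3
  step 11: row=3, L[3]='u', prepend. Next row=LF[3]=9
  step 12: row=9, L[9]='e', prepend. Next row=LF[9]=2
  step 13: row=2, L[2]='i', prepend. Next row=LF[2]=6
Reversed output: ieueueuiuieo$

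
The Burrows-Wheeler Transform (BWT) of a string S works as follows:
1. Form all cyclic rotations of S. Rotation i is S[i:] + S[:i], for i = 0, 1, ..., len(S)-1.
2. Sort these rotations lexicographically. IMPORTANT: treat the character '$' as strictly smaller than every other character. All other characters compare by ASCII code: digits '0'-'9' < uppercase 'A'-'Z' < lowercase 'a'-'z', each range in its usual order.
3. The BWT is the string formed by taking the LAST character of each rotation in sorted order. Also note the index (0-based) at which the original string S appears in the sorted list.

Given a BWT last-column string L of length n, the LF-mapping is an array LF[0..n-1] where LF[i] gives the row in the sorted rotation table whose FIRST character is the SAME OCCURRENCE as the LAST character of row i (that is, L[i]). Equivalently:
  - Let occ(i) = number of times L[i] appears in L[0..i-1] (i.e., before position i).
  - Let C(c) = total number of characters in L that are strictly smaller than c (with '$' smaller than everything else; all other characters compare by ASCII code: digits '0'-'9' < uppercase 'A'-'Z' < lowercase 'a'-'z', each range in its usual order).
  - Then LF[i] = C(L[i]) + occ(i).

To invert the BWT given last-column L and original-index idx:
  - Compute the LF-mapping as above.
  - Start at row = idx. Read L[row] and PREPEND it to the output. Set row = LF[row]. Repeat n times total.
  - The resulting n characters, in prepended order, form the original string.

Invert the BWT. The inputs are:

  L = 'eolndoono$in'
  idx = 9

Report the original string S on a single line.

Answer: onionnoodle$

Derivation:
LF mapping: 2 8 4 5 1 9 10 6 11 0 3 7
Walk LF starting at row 9, prepending L[row]:
  step 1: row=9, L[9]='$', prepend. Next row=LF[9]=0
  step 2: row=0, L[0]='e', prepend. Next row=LF[0]=2
  step 3: row=2, L[2]='l', prepend. Next row=LF[2]=4
  step 4: row=4, L[4]='d', prepend. Next row=LF[4]=1
  step 5: row=1, L[1]='o', prepend. Next row=LF[1]=8
  step 6: row=8, L[8]='o', prepend. Next row=LF[8]=11
  step 7: row=11, L[11]='n', prepend. Next row=LF[11]=7
  step 8: row=7, L[7]='n', prepend. Next row=LF[7]=6
  step 9: row=6, L[6]='o', prepend. Next row=LF[6]=10
  step 10: row=10, L[10]='i', prepend. Next row=LF[10]=3
  step 11: row=3, L[3]='n', prepend. Next row=LF[3]=5
  step 12: row=5, L[5]='o', prepend. Next row=LF[5]=9
Reversed output: onionnoodle$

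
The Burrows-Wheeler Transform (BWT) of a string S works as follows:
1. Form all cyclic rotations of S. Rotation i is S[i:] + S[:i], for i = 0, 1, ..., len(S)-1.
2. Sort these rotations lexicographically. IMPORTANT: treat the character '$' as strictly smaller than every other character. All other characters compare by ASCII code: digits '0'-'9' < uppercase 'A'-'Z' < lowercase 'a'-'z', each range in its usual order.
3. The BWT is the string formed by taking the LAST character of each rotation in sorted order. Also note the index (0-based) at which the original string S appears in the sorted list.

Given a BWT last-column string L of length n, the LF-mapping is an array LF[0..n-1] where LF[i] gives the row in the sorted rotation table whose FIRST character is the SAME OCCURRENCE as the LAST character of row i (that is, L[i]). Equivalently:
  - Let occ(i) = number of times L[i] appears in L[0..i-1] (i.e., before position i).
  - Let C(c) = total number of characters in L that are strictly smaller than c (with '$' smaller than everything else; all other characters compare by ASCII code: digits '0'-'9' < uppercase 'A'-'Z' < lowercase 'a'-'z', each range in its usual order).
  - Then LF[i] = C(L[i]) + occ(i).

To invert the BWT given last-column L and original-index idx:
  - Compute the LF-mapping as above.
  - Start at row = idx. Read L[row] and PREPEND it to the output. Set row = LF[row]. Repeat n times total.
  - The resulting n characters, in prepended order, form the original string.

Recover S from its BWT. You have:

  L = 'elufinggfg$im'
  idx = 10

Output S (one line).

LF mapping: 1 9 12 2 7 11 4 5 3 6 0 8 10
Walk LF starting at row 10, prepending L[row]:
  step 1: row=10, L[10]='$', prepend. Next row=LF[10]=0
  step 2: row=0, L[0]='e', prepend. Next row=LF[0]=1
  step 3: row=1, L[1]='l', prepend. Next row=LF[1]=9
  step 4: row=9, L[9]='g', prepend. Next row=LF[9]=6
  step 5: row=6, L[6]='g', prepend. Next row=LF[6]=4
  step 6: row=4, L[4]='i', prepend. Next row=LF[4]=7
  step 7: row=7, L[7]='g', prepend. Next row=LF[7]=5
  step 8: row=5, L[5]='n', prepend. Next row=LF[5]=11
  step 9: row=11, L[11]='i', prepend. Next row=LF[11]=8
  step 10: row=8, L[8]='f', prepend. Next row=LF[8]=3
  step 11: row=3, L[3]='f', prepend. Next row=LF[3]=2
  step 12: row=2, L[2]='u', prepend. Next row=LF[2]=12
  step 13: row=12, L[12]='m', prepend. Next row=LF[12]=10
Reversed output: muffingiggle$

Answer: muffingiggle$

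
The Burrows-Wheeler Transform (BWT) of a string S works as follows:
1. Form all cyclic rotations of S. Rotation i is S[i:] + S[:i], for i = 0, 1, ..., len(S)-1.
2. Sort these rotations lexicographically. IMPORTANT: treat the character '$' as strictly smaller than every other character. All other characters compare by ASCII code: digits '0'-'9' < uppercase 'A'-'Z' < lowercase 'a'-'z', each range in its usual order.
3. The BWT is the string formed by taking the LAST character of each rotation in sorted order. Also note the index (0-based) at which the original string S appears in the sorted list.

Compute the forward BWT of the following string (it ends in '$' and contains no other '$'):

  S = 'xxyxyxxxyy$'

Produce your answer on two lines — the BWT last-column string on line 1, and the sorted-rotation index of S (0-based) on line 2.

All 11 rotations (rotation i = S[i:]+S[:i]):
  rot[0] = xxyxyxxxyy$
  rot[1] = xyxyxxxyy$x
  rot[2] = yxyxxxyy$xx
  rot[3] = xyxxxyy$xxy
  rot[4] = yxxxyy$xxyx
  rot[5] = xxxyy$xxyxy
  rot[6] = xxyy$xxyxyx
  rot[7] = xyy$xxyxyxx
  rot[8] = yy$xxyxyxxx
  rot[9] = y$xxyxyxxxy
  rot[10] = $xxyxyxxxyy
Sorted (with $ < everything):
  sorted[0] = $xxyxyxxxyy  (last char: 'y')
  sorted[1] = xxxyy$xxyxy  (last char: 'y')
  sorted[2] = xxyxyxxxyy$  (last char: '$')
  sorted[3] = xxyy$xxyxyx  (last char: 'x')
  sorted[4] = xyxxxyy$xxy  (last char: 'y')
  sorted[5] = xyxyxxxyy$x  (last char: 'x')
  sorted[6] = xyy$xxyxyxx  (last char: 'x')
  sorted[7] = y$xxyxyxxxy  (last char: 'y')
  sorted[8] = yxxxyy$xxyx  (last char: 'x')
  sorted[9] = yxyxxxyy$xx  (last char: 'x')
  sorted[10] = yy$xxyxyxxx  (last char: 'x')
Last column: yy$xyxxyxxx
Original string S is at sorted index 2

Answer: yy$xyxxyxxx
2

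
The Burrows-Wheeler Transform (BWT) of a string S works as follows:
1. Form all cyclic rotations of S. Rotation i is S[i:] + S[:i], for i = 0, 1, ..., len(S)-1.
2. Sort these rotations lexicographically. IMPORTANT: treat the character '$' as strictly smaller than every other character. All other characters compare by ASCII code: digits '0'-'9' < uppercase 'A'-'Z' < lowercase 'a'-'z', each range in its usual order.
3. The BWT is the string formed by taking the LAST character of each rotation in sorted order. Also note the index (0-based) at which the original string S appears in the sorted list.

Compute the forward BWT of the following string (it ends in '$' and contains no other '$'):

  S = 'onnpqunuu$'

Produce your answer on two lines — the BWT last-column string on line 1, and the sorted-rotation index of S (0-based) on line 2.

Answer: uonu$npuqn
4

Derivation:
All 10 rotations (rotation i = S[i:]+S[:i]):
  rot[0] = onnpqunuu$
  rot[1] = nnpqunuu$o
  rot[2] = npqunuu$on
  rot[3] = pqunuu$onn
  rot[4] = qunuu$onnp
  rot[5] = unuu$onnpq
  rot[6] = nuu$onnpqu
  rot[7] = uu$onnpqun
  rot[8] = u$onnpqunu
  rot[9] = $onnpqunuu
Sorted (with $ < everything):
  sorted[0] = $onnpqunuu  (last char: 'u')
  sorted[1] = nnpqunuu$o  (last char: 'o')
  sorted[2] = npqunuu$on  (last char: 'n')
  sorted[3] = nuu$onnpqu  (last char: 'u')
  sorted[4] = onnpqunuu$  (last char: '$')
  sorted[5] = pqunuu$onn  (last char: 'n')
  sorted[6] = qunuu$onnp  (last char: 'p')
  sorted[7] = u$onnpqunu  (last char: 'u')
  sorted[8] = unuu$onnpq  (last char: 'q')
  sorted[9] = uu$onnpqun  (last char: 'n')
Last column: uonu$npuqn
Original string S is at sorted index 4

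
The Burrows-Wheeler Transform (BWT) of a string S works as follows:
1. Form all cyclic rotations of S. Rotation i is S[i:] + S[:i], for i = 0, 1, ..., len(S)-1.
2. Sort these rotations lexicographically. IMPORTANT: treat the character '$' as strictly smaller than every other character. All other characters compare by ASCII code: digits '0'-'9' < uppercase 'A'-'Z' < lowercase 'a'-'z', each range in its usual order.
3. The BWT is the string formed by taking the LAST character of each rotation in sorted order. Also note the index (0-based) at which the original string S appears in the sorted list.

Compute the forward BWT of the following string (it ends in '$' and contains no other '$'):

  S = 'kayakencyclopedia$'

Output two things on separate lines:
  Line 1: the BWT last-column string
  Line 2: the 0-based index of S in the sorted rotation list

Answer: aiykynepkd$aceloac
10

Derivation:
All 18 rotations (rotation i = S[i:]+S[:i]):
  rot[0] = kayakencyclopedia$
  rot[1] = ayakencyclopedia$k
  rot[2] = yakencyclopedia$ka
  rot[3] = akencyclopedia$kay
  rot[4] = kencyclopedia$kaya
  rot[5] = encyclopedia$kayak
  rot[6] = ncyclopedia$kayake
  rot[7] = cyclopedia$kayaken
  rot[8] = yclopedia$kayakenc
  rot[9] = clopedia$kayakency
  rot[10] = lopedia$kayakencyc
  rot[11] = opedia$kayakencycl
  rot[12] = pedia$kayakencyclo
  rot[13] = edia$kayakencyclop
  rot[14] = dia$kayakencyclope
  rot[15] = ia$kayakencycloped
  rot[16] = a$kayakencyclopedi
  rot[17] = $kayakencyclopedia
Sorted (with $ < everything):
  sorted[0] = $kayakencyclopedia  (last char: 'a')
  sorted[1] = a$kayakencyclopedi  (last char: 'i')
  sorted[2] = akencyclopedia$kay  (last char: 'y')
  sorted[3] = ayakencyclopedia$k  (last char: 'k')
  sorted[4] = clopedia$kayakency  (last char: 'y')
  sorted[5] = cyclopedia$kayaken  (last char: 'n')
  sorted[6] = dia$kayakencyclope  (last char: 'e')
  sorted[7] = edia$kayakencyclop  (last char: 'p')
  sorted[8] = encyclopedia$kayak  (last char: 'k')
  sorted[9] = ia$kayakencycloped  (last char: 'd')
  sorted[10] = kayakencyclopedia$  (last char: '$')
  sorted[11] = kencyclopedia$kaya  (last char: 'a')
  sorted[12] = lopedia$kayakencyc  (last char: 'c')
  sorted[13] = ncyclopedia$kayake  (last char: 'e')
  sorted[14] = opedia$kayakencycl  (last char: 'l')
  sorted[15] = pedia$kayakencyclo  (last char: 'o')
  sorted[16] = yakencyclopedia$ka  (last char: 'a')
  sorted[17] = yclopedia$kayakenc  (last char: 'c')
Last column: aiykynepkd$aceloac
Original string S is at sorted index 10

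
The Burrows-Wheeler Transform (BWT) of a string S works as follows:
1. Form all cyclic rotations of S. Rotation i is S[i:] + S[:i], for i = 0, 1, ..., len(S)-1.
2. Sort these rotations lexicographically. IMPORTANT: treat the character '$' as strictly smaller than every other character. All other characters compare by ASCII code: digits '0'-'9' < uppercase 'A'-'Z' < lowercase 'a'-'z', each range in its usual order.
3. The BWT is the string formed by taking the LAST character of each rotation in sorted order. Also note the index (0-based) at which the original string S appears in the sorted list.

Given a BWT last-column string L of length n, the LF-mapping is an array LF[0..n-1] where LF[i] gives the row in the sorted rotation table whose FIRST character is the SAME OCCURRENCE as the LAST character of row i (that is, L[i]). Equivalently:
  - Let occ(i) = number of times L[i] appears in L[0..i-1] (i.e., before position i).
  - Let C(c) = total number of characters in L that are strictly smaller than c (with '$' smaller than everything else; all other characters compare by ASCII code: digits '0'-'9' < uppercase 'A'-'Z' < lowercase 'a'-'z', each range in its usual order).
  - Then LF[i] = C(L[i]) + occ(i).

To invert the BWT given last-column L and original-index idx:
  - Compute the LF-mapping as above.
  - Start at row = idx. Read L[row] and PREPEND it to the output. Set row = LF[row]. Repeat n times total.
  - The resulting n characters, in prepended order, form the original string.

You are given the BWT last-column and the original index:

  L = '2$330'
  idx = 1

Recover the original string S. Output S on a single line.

Answer: 0332$

Derivation:
LF mapping: 2 0 3 4 1
Walk LF starting at row 1, prepending L[row]:
  step 1: row=1, L[1]='$', prepend. Next row=LF[1]=0
  step 2: row=0, L[0]='2', prepend. Next row=LF[0]=2
  step 3: row=2, L[2]='3', prepend. Next row=LF[2]=3
  step 4: row=3, L[3]='3', prepend. Next row=LF[3]=4
  step 5: row=4, L[4]='0', prepend. Next row=LF[4]=1
Reversed output: 0332$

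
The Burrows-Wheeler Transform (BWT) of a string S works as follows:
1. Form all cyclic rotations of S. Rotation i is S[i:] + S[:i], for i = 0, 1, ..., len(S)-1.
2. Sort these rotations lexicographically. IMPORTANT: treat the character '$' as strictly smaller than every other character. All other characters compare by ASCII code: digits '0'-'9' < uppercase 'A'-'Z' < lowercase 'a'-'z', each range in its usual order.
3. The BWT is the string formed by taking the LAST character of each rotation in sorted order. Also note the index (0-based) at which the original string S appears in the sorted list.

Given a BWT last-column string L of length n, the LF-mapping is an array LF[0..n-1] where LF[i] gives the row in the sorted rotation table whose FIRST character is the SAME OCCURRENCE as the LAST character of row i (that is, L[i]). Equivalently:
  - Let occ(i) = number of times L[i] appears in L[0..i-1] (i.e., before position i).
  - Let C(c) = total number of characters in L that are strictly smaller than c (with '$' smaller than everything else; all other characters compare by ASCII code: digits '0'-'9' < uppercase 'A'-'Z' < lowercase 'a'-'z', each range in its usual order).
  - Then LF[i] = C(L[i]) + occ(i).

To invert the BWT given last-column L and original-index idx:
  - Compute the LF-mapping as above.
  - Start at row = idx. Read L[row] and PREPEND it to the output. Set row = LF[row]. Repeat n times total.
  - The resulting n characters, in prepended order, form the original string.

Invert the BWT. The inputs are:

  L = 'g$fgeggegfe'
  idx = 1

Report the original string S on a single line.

Answer: efegeggfgg$

Derivation:
LF mapping: 6 0 4 7 1 8 9 2 10 5 3
Walk LF starting at row 1, prepending L[row]:
  step 1: row=1, L[1]='$', prepend. Next row=LF[1]=0
  step 2: row=0, L[0]='g', prepend. Next row=LF[0]=6
  step 3: row=6, L[6]='g', prepend. Next row=LF[6]=9
  step 4: row=9, L[9]='f', prepend. Next row=LF[9]=5
  step 5: row=5, L[5]='g', prepend. Next row=LF[5]=8
  step 6: row=8, L[8]='g', prepend. Next row=LF[8]=10
  step 7: row=10, L[10]='e', prepend. Next row=LF[10]=3
  step 8: row=3, L[3]='g', prepend. Next row=LF[3]=7
  step 9: row=7, L[7]='e', prepend. Next row=LF[7]=2
  step 10: row=2, L[2]='f', prepend. Next row=LF[2]=4
  step 11: row=4, L[4]='e', prepend. Next row=LF[4]=1
Reversed output: efegeggfgg$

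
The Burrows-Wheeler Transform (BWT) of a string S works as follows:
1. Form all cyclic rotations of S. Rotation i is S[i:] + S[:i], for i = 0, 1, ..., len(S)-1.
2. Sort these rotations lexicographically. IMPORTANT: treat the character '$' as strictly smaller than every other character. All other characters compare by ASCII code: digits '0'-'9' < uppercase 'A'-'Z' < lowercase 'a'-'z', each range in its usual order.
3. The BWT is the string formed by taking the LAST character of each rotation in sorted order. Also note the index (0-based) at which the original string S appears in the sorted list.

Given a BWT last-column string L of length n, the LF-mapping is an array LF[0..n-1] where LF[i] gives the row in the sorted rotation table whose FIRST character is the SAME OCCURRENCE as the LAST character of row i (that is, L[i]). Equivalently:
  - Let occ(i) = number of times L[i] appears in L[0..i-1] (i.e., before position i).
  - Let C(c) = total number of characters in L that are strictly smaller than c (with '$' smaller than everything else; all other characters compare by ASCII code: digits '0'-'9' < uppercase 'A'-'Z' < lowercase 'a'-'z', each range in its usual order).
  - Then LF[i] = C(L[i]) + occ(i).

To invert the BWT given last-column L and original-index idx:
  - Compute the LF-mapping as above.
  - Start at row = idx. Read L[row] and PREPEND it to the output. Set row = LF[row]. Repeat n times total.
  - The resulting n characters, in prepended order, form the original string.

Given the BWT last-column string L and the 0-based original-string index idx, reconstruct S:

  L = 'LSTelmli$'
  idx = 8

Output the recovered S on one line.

LF mapping: 1 2 3 4 6 8 7 5 0
Walk LF starting at row 8, prepending L[row]:
  step 1: row=8, L[8]='$', prepend. Next row=LF[8]=0
  step 2: row=0, L[0]='L', prepend. Next row=LF[0]=1
  step 3: row=1, L[1]='S', prepend. Next row=LF[1]=2
  step 4: row=2, L[2]='T', prepend. Next row=LF[2]=3
  step 5: row=3, L[3]='e', prepend. Next row=LF[3]=4
  step 6: row=4, L[4]='l', prepend. Next row=LF[4]=6
  step 7: row=6, L[6]='l', prepend. Next row=LF[6]=7
  step 8: row=7, L[7]='i', prepend. Next row=LF[7]=5
  step 9: row=5, L[5]='m', prepend. Next row=LF[5]=8
Reversed output: milleTSL$

Answer: milleTSL$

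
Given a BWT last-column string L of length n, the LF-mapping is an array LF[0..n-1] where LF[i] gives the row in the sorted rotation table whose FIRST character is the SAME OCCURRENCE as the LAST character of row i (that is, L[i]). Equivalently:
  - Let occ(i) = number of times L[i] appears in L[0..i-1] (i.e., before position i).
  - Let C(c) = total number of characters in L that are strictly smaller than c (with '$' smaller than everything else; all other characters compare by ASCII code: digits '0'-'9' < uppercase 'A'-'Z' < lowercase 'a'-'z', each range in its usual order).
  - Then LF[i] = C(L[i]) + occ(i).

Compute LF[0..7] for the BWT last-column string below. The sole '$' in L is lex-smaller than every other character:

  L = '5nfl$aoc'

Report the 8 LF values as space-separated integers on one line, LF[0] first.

Char counts: '$':1, '5':1, 'a':1, 'c':1, 'f':1, 'l':1, 'n':1, 'o':1
C (first-col start): C('$')=0, C('5')=1, C('a')=2, C('c')=3, C('f')=4, C('l')=5, C('n')=6, C('o')=7
L[0]='5': occ=0, LF[0]=C('5')+0=1+0=1
L[1]='n': occ=0, LF[1]=C('n')+0=6+0=6
L[2]='f': occ=0, LF[2]=C('f')+0=4+0=4
L[3]='l': occ=0, LF[3]=C('l')+0=5+0=5
L[4]='$': occ=0, LF[4]=C('$')+0=0+0=0
L[5]='a': occ=0, LF[5]=C('a')+0=2+0=2
L[6]='o': occ=0, LF[6]=C('o')+0=7+0=7
L[7]='c': occ=0, LF[7]=C('c')+0=3+0=3

Answer: 1 6 4 5 0 2 7 3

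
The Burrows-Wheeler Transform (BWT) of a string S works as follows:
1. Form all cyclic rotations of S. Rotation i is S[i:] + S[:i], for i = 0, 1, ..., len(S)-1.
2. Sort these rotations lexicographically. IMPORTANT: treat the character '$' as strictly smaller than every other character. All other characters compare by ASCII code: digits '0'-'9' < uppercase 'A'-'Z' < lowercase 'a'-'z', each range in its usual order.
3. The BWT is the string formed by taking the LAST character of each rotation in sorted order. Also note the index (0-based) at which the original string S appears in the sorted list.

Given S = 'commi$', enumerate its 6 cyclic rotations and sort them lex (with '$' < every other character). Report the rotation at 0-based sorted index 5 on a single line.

All 6 rotations (rotation i = S[i:]+S[:i]):
  rot[0] = commi$
  rot[1] = ommi$c
  rot[2] = mmi$co
  rot[3] = mi$com
  rot[4] = i$comm
  rot[5] = $commi
Sorted (with $ < everything):
  sorted[0] = $commi
  sorted[1] = commi$
  sorted[2] = i$comm
  sorted[3] = mi$com
  sorted[4] = mmi$co
  sorted[5] = ommi$c
sorted[5] = ommi$c

Answer: ommi$c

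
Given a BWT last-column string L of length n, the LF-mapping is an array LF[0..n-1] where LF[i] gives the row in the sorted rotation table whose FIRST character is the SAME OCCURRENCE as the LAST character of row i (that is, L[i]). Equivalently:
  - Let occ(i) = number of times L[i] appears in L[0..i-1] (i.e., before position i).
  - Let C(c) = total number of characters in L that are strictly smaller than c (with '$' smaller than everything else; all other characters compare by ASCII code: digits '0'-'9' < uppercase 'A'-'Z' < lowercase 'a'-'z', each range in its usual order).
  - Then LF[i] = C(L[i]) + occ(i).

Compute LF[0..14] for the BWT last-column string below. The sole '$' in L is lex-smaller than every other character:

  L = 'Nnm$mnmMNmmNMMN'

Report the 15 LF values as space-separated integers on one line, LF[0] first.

Char counts: '$':1, 'M':3, 'N':4, 'm':5, 'n':2
C (first-col start): C('$')=0, C('M')=1, C('N')=4, C('m')=8, C('n')=13
L[0]='N': occ=0, LF[0]=C('N')+0=4+0=4
L[1]='n': occ=0, LF[1]=C('n')+0=13+0=13
L[2]='m': occ=0, LF[2]=C('m')+0=8+0=8
L[3]='$': occ=0, LF[3]=C('$')+0=0+0=0
L[4]='m': occ=1, LF[4]=C('m')+1=8+1=9
L[5]='n': occ=1, LF[5]=C('n')+1=13+1=14
L[6]='m': occ=2, LF[6]=C('m')+2=8+2=10
L[7]='M': occ=0, LF[7]=C('M')+0=1+0=1
L[8]='N': occ=1, LF[8]=C('N')+1=4+1=5
L[9]='m': occ=3, LF[9]=C('m')+3=8+3=11
L[10]='m': occ=4, LF[10]=C('m')+4=8+4=12
L[11]='N': occ=2, LF[11]=C('N')+2=4+2=6
L[12]='M': occ=1, LF[12]=C('M')+1=1+1=2
L[13]='M': occ=2, LF[13]=C('M')+2=1+2=3
L[14]='N': occ=3, LF[14]=C('N')+3=4+3=7

Answer: 4 13 8 0 9 14 10 1 5 11 12 6 2 3 7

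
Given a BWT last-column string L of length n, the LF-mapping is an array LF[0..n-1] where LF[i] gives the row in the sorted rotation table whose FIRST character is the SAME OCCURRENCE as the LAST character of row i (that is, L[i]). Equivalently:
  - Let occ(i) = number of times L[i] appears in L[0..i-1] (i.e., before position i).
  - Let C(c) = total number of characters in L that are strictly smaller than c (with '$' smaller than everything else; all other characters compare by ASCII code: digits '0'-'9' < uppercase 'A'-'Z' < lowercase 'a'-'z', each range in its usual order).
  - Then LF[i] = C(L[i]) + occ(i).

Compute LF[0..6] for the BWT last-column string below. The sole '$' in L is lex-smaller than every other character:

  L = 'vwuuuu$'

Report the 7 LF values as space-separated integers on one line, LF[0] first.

Char counts: '$':1, 'u':4, 'v':1, 'w':1
C (first-col start): C('$')=0, C('u')=1, C('v')=5, C('w')=6
L[0]='v': occ=0, LF[0]=C('v')+0=5+0=5
L[1]='w': occ=0, LF[1]=C('w')+0=6+0=6
L[2]='u': occ=0, LF[2]=C('u')+0=1+0=1
L[3]='u': occ=1, LF[3]=C('u')+1=1+1=2
L[4]='u': occ=2, LF[4]=C('u')+2=1+2=3
L[5]='u': occ=3, LF[5]=C('u')+3=1+3=4
L[6]='$': occ=0, LF[6]=C('$')+0=0+0=0

Answer: 5 6 1 2 3 4 0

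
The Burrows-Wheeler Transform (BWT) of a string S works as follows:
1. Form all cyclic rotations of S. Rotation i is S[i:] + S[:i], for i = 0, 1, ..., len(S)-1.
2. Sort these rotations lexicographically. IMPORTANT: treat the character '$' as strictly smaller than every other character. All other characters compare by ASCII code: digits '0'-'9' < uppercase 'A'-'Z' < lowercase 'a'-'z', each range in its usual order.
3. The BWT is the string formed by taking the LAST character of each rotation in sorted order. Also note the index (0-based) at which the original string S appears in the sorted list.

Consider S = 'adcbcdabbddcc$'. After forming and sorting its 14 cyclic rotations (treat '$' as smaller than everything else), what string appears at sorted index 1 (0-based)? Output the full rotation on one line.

Answer: abbddcc$adcbcd

Derivation:
All 14 rotations (rotation i = S[i:]+S[:i]):
  rot[0] = adcbcdabbddcc$
  rot[1] = dcbcdabbddcc$a
  rot[2] = cbcdabbddcc$ad
  rot[3] = bcdabbddcc$adc
  rot[4] = cdabbddcc$adcb
  rot[5] = dabbddcc$adcbc
  rot[6] = abbddcc$adcbcd
  rot[7] = bbddcc$adcbcda
  rot[8] = bddcc$adcbcdab
  rot[9] = ddcc$adcbcdabb
  rot[10] = dcc$adcbcdabbd
  rot[11] = cc$adcbcdabbdd
  rot[12] = c$adcbcdabbddc
  rot[13] = $adcbcdabbddcc
Sorted (with $ < everything):
  sorted[0] = $adcbcdabbddcc
  sorted[1] = abbddcc$adcbcd
  sorted[2] = adcbcdabbddcc$
  sorted[3] = bbddcc$adcbcda
  sorted[4] = bcdabbddcc$adc
  sorted[5] = bddcc$adcbcdab
  sorted[6] = c$adcbcdabbddc
  sorted[7] = cbcdabbddcc$ad
  sorted[8] = cc$adcbcdabbdd
  sorted[9] = cdabbddcc$adcb
  sorted[10] = dabbddcc$adcbc
  sorted[11] = dcbcdabbddcc$a
  sorted[12] = dcc$adcbcdabbd
  sorted[13] = ddcc$adcbcdabb
sorted[1] = abbddcc$adcbcd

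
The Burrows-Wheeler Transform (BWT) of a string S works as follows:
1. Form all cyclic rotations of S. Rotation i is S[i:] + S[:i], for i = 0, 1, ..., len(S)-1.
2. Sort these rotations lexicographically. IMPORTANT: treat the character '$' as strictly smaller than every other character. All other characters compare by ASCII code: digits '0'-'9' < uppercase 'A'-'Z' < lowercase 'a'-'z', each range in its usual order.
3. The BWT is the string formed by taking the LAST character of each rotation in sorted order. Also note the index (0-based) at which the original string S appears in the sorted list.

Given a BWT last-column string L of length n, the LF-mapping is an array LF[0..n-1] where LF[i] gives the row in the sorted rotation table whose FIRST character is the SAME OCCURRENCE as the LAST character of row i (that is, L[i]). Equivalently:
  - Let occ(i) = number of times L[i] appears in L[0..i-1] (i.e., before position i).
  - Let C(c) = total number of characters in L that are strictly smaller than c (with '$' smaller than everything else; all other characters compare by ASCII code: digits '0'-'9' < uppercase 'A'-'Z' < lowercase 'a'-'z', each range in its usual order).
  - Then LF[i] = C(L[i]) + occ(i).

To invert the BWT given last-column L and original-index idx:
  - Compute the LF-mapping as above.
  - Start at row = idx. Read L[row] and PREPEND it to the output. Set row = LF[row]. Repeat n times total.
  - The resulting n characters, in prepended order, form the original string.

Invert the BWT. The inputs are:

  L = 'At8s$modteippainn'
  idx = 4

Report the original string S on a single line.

LF mapping: 2 15 1 14 0 8 11 4 16 5 6 12 13 3 7 9 10
Walk LF starting at row 4, prepending L[row]:
  step 1: row=4, L[4]='$', prepend. Next row=LF[4]=0
  step 2: row=0, L[0]='A', prepend. Next row=LF[0]=2
  step 3: row=2, L[2]='8', prepend. Next row=LF[2]=1
  step 4: row=1, L[1]='t', prepend. Next row=LF[1]=15
  step 5: row=15, L[15]='n', prepend. Next row=LF[15]=9
  step 6: row=9, L[9]='e', prepend. Next row=LF[9]=5
  step 7: row=5, L[5]='m', prepend. Next row=LF[5]=8
  step 8: row=8, L[8]='t', prepend. Next row=LF[8]=16
  step 9: row=16, L[16]='n', prepend. Next row=LF[16]=10
  step 10: row=10, L[10]='i', prepend. Next row=LF[10]=6
  step 11: row=6, L[6]='o', prepend. Next row=LF[6]=11
  step 12: row=11, L[11]='p', prepend. Next row=LF[11]=12
  step 13: row=12, L[12]='p', prepend. Next row=LF[12]=13
  step 14: row=13, L[13]='a', prepend. Next row=LF[13]=3
  step 15: row=3, L[3]='s', prepend. Next row=LF[3]=14
  step 16: row=14, L[14]='i', prepend. Next row=LF[14]=7
  step 17: row=7, L[7]='d', prepend. Next row=LF[7]=4
Reversed output: disappointment8A$

Answer: disappointment8A$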